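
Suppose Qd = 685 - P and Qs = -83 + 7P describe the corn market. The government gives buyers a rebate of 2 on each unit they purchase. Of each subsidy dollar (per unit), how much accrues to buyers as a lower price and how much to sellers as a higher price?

Pre-subsidy: 685 - P = -83 + 7P gives P* = 96, Q* = 589.
With the rebate, buyers effectively pay Pb = Ps − 2, where Ps is the price sellers receive.
Demand in terms of Ps becomes Qd = 685 − 1(Ps − 2) = 687 - Ps. Setting this equal to supply: 687 - Ps = -83 + 7Ps, so Ps = 96.25.
Buyers pay Pb = 96.25 − 2 = 94.25; Q' = -83 + 7·96.25 = 590.75.
Buyers' price falls by P* − Pb = 96 − 94.25 = 1.75; sellers' price rises by Ps − P* = 96.25 − 96 = 0.25.

Buyers gain 1.75 per unit; sellers gain 0.25 per unit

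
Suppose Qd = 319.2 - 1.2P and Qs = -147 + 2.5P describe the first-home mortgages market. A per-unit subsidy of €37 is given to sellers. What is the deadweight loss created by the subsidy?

Deadweight loss = €555

Pre-subsidy: 319.2 - 1.2P = -147 + 2.5P gives P* = 126, Q* = 168.
With the subsidy, sellers receive Ps = Pb + 37 for each unit, where Pb is the price buyers pay.
Supply in terms of Pb becomes Qs = -147 + 2.5(Pb + 37) = -54.5 + 2.5Pb. Setting this equal to demand: 319.2 - 1.2Pb = -54.5 + 2.5Pb, so Pb = 101.
Sellers receive Ps = 101 + 37 = 138; Q' = 319.2 − 1.2·101 = 198.
The subsidy expands output by 198 − 168 = 30 past the efficient level; on those units the gap between marginal cost and willingness to pay runs from 0 up to 37.
DWL = ½ × 37 × 30 = 555.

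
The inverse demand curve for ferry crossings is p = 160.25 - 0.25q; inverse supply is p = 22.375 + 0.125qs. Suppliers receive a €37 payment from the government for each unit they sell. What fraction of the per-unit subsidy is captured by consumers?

Pre-subsidy: 160.25 - 0.25q = 22.375 + 0.125q gives q* = 1103/3 and p* = 205/3.
With the subsidy, sellers receive ps = pb + 37 for each unit, where pb is the price buyers pay.
On the curves, pb = 160.25 - 0.25q and ps = 22.375 + 0.125q; the wedge ps − pb = 37 gives 22.375 + 0.125q − (160.25 - 0.25q) = 37, so q' = 1399/3.
Then pb = 160.25 − 0.25·(1399/3) = 131/3 and ps = 22.375 + 0.125·(1399/3) = 242/3.
Buyers' price falls by p* − pb = 205/3 − 131/3 = 74/3; sellers' price rises by ps − p* = 242/3 − 205/3 = 37/3.
So consumers capture (74/3)/37 = 2/3 of each unit of subsidy.

Consumer share = 2/3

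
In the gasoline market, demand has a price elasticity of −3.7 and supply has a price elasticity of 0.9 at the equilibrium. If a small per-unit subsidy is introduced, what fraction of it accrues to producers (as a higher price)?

For a small subsidy around the equilibrium, the benefit split depends on the relative slopes, which at a point are proportional to the elasticities.
Buyer share = εs/(εs + |εd|) = 0.9/(0.9 + 3.7) = 9/46; seller share = |εd|/(εs + |εd|) = 37/46.
So producers capture 37/46 of the subsidy.

Producer share = 37/46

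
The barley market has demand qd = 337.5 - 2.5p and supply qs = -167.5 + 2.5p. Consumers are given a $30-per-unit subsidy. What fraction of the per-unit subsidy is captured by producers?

Producer share = 0.5

Pre-subsidy: 337.5 - 2.5p = -167.5 + 2.5p gives p* = 101, q* = 85.
With the rebate, buyers effectively pay pb = ps − 30, where ps is the price sellers receive.
Demand in terms of ps becomes qd = 337.5 − 2.5(ps − 30) = 412.5 - 2.5ps. Setting this equal to supply: 412.5 - 2.5ps = -167.5 + 2.5ps, so ps = 116.
Buyers pay pb = 116 − 30 = 86; q' = -167.5 + 2.5·116 = 122.5.
Buyers' price falls by p* − pb = 101 − 86 = 15; sellers' price rises by ps − p* = 116 − 101 = 15.
So producers capture 15/30 = 0.5 of each unit of subsidy.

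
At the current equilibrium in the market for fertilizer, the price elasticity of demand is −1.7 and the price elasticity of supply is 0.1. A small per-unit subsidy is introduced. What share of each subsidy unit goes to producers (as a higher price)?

Producer share = 17/18

For a small subsidy around the equilibrium, the benefit split depends on the relative slopes, which at a point are proportional to the elasticities.
Buyer share = εs/(εs + |εd|) = 0.1/(0.1 + 1.7) = 1/18; seller share = |εd|/(εs + |εd|) = 17/18.
So producers capture 17/18 of the subsidy.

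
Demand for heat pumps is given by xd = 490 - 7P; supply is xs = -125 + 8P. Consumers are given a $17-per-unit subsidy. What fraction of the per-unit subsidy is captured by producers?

Pre-subsidy: 490 - 7P = -125 + 8P gives P* = 41, x* = 203.
With the rebate, buyers effectively pay Pb = Ps − 17, where Ps is the price sellers receive.
Demand in terms of Ps becomes xd = 490 − 7(Ps − 17) = 609 - 7Ps. Setting this equal to supply: 609 - 7Ps = -125 + 8Ps, so Ps = 734/15.
Buyers pay Pb = 734/15 − 17 = 479/15; x' = -125 + 8·(734/15) = 3997/15.
Buyers' price falls by P* − Pb = 41 − 479/15 = 136/15; sellers' price rises by Ps − P* = 734/15 − 41 = 119/15.
So producers capture (119/15)/17 = 7/15 of each unit of subsidy.

Producer share = 7/15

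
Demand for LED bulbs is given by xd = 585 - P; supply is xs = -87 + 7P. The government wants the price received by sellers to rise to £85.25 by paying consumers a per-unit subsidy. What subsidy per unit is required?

At a seller price of 85.25, quantity supplied is -87 + 7·85.25 = 509.75.
Buyers absorb 509.75 only when they pay Pb with 585 − 1·Pb = 509.75, i.e. Pb = 75.25.
s = Ps − Pb = 85.25 − 75.25 = 10.

Required subsidy s = £10 per unit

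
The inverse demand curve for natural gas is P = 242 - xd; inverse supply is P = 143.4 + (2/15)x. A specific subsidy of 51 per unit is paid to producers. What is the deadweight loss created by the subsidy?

Pre-subsidy: 242 - x = 143.4 + (2/15)x gives x* = 87 and P* = 155.
With the subsidy, sellers receive Ps = Pb + 51 for each unit, where Pb is the price buyers pay.
On the curves, Pb = 242 - x and Ps = 143.4 + (2/15)x; the wedge Ps − Pb = 51 gives 143.4 + (2/15)x − (242 - x) = 51, so x' = 132.
Then Pb = 242 − 1·132 = 110 and Ps = 143.4 + (2/15)·132 = 161.
The subsidy expands output by 132 − 87 = 45 past the efficient level; on those units the gap between marginal cost and willingness to pay runs from 0 up to 51.
DWL = ½ × 51 × 45 = 1147.5.

Deadweight loss = 1147.5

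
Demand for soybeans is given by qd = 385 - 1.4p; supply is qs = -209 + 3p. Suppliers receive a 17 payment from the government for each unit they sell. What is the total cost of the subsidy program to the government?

Pre-subsidy: 385 - 1.4p = -209 + 3p gives p* = 135, q* = 196.
With the subsidy, sellers receive ps = pb + 17 for each unit, where pb is the price buyers pay.
Supply in terms of pb becomes qs = -209 + 3(pb + 17) = -158 + 3pb. Setting this equal to demand: 385 - 1.4pb = -158 + 3pb, so pb = 2715/22.
Sellers receive ps = 2715/22 + 17 = 3089/22; q' = 385 − 1.4·(2715/22) = 4669/22.
Government outlay = subsidy × quantity = 17 × 4669/22 = 79373/22.

Government cost = 79373/22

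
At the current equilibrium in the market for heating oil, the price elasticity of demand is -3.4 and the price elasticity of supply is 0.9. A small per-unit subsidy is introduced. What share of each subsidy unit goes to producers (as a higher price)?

Producer share = 34/43

For a small subsidy around the equilibrium, the benefit split depends on the relative slopes, which at a point are proportional to the elasticities.
Buyer share = εs/(εs + |εd|) = 0.9/(0.9 + 3.4) = 9/43; seller share = |εd|/(εs + |εd|) = 34/43.
So producers capture 34/43 of the subsidy.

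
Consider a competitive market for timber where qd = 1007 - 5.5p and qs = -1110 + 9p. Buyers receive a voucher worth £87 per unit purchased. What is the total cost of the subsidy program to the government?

Pre-subsidy: 1007 - 5.5p = -1110 + 9p gives p* = 146, q* = 204.
With the rebate, buyers effectively pay pb = ps − 87, where ps is the price sellers receive.
Demand in terms of ps becomes qd = 1007 − 5.5(ps − 87) = 1485.5 - 5.5ps. Setting this equal to supply: 1485.5 - 5.5ps = -1110 + 9ps, so ps = 179.
Buyers pay pb = 179 − 87 = 92; q' = -1110 + 9·179 = 501.
Government outlay = subsidy × quantity = 87 × 501 = 43587.

Government cost = £43587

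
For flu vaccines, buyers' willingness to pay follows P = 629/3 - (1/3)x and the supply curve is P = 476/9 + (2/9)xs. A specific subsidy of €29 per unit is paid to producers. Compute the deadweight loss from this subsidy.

Pre-subsidy: 629/3 - (1/3)x = 476/9 + (2/9)x gives x* = 282.2 and P* = 115.6.
With the subsidy, sellers receive Ps = Pb + 29 for each unit, where Pb is the price buyers pay.
On the curves, Pb = 629/3 - (1/3)x and Ps = 476/9 + (2/9)x; the wedge Ps − Pb = 29 gives 476/9 + (2/9)x − (629/3 - (1/3)x) = 29, so x' = 334.4.
Then Pb = 629/3 − (1/3)·334.4 = 98.2 and Ps = 476/9 + (2/9)·334.4 = 127.2.
The subsidy expands output by 334.4 − 282.2 = 52.2 past the efficient level; on those units the gap between marginal cost and willingness to pay runs from 0 up to 29.
DWL = ½ × 29 × 52.2 = 756.9.

Deadweight loss = €756.9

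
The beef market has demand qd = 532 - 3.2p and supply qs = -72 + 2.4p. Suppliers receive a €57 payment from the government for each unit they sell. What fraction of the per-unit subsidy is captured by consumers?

Pre-subsidy: 532 - 3.2p = -72 + 2.4p gives p* = 755/7, q* = 1308/7.
With the subsidy, sellers receive ps = pb + 57 for each unit, where pb is the price buyers pay.
Supply in terms of pb becomes qs = -72 + 2.4(pb + 57) = 64.8 + 2.4pb. Setting this equal to demand: 532 - 3.2pb = 64.8 + 2.4pb, so pb = 584/7.
Sellers receive ps = 584/7 + 57 = 983/7; q' = 532 − 3.2·(584/7) = 9276/35.
Buyers' price falls by p* − pb = 755/7 − 584/7 = 171/7; sellers' price rises by ps − p* = 983/7 − 755/7 = 228/7.
So consumers capture (171/7)/57 = 3/7 of each unit of subsidy.

Consumer share = 3/7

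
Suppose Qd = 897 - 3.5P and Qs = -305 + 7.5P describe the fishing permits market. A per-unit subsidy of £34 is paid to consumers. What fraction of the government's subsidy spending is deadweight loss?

DWL / government spending = 357/5242

Pre-subsidy: 897 - 3.5P = -305 + 7.5P gives P* = 1202/11, Q* = 5660/11.
With the rebate, buyers effectively pay Pb = Ps − 34, where Ps is the price sellers receive.
Demand in terms of Ps becomes Qd = 897 − 3.5(Ps − 34) = 1016 - 3.5Ps. Setting this equal to supply: 1016 - 3.5Ps = -305 + 7.5Ps, so Ps = 1321/11.
Buyers pay Pb = 1321/11 − 34 = 947/11; Q' = -305 + 7.5·(1321/11) = 13105/22.
ΔCS = ½(5660/11 + 13105/22)(1202/11 − 947/11) = 6228375/484; ΔPS = ½(5660/11 + 13105/22)(1321/11 − 1202/11) = 2906575/484.
Government spending = 34 × 13105/22 = 222785/11.
DWL = ½ × 34 × (13105/22 − 5660/11) = 30345/22; fraction = (30345/22) / (222785/11) = 357/5242.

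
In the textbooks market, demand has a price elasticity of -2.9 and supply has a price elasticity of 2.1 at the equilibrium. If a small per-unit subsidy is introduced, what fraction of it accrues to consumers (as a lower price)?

For a small subsidy around the equilibrium, the benefit split depends on the relative slopes, which at a point are proportional to the elasticities.
Buyer share = εs/(εs + |εd|) = 2.1/(2.1 + 2.9) = 0.42; seller share = |εd|/(εs + |εd|) = 0.58.

Consumer share = 0.42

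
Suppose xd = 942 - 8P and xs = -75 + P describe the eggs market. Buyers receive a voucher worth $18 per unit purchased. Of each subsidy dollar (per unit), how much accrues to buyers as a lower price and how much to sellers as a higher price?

Pre-subsidy: 942 - 8P = -75 + P gives P* = 113, x* = 38.
With the rebate, buyers effectively pay Pb = Ps − 18, where Ps is the price sellers receive.
Demand in terms of Ps becomes xd = 942 − 8(Ps − 18) = 1086 - 8Ps. Setting this equal to supply: 1086 - 8Ps = -75 + Ps, so Ps = 129.
Buyers pay Pb = 129 − 18 = 111; x' = -75 + 1·129 = 54.
Buyers' price falls by P* − Pb = 113 − 111 = 2; sellers' price rises by Ps − P* = 129 − 113 = 16.

Buyers gain $2 per unit; sellers gain $16 per unit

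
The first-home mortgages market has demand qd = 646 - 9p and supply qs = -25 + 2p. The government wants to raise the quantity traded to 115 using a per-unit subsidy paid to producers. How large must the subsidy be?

Required subsidy s = 11 per unit

At q = 115, invert demand for the buyer price: pb = (646 − 115)/9 = 59; invert supply for the seller price: ps = (115 − (-25))/2 = 70.
The subsidy must fill the gap: s = ps − pb = 70 − 59 = 11.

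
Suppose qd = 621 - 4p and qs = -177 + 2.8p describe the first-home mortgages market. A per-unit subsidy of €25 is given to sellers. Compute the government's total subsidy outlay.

Pre-subsidy: 621 - 4p = -177 + 2.8p gives p* = 1995/17, q* = 2577/17.
With the subsidy, sellers receive ps = pb + 25 for each unit, where pb is the price buyers pay.
Supply in terms of pb becomes qs = -177 + 2.8(pb + 25) = -107 + 2.8pb. Setting this equal to demand: 621 - 4pb = -107 + 2.8pb, so pb = 1820/17.
Sellers receive ps = 1820/17 + 25 = 2245/17; q' = 621 − 4·(1820/17) = 3277/17.
Government outlay = subsidy × quantity = 25 × 3277/17 = 81925/17.

Government cost = 81925/17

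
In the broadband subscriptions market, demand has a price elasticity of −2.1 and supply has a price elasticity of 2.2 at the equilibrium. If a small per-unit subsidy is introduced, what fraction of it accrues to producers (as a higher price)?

For a small subsidy around the equilibrium, the benefit split depends on the relative slopes, which at a point are proportional to the elasticities.
Buyer share = εs/(εs + |εd|) = 2.2/(2.2 + 2.1) = 22/43; seller share = |εd|/(εs + |εd|) = 21/43.
So producers capture 21/43 of the subsidy.

Producer share = 21/43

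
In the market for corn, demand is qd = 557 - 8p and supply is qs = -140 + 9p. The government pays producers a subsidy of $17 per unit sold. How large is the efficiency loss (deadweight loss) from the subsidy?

Deadweight loss = $612

Pre-subsidy: 557 - 8p = -140 + 9p gives p* = 41, q* = 229.
With the subsidy, sellers receive ps = pb + 17 for each unit, where pb is the price buyers pay.
Supply in terms of pb becomes qs = -140 + 9(pb + 17) = 13 + 9pb. Setting this equal to demand: 557 - 8pb = 13 + 9pb, so pb = 32.
Sellers receive ps = 32 + 17 = 49; q' = 557 − 8·32 = 301.
The subsidy expands output by 301 − 229 = 72 past the efficient level; on those units the gap between marginal cost and willingness to pay runs from 0 up to 17.
DWL = ½ × 17 × 72 = 612.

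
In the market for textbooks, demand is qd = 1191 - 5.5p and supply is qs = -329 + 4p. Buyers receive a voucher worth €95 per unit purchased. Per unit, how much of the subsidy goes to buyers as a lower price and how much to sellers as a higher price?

Pre-subsidy: 1191 - 5.5p = -329 + 4p gives p* = 160, q* = 311.
With the rebate, buyers effectively pay pb = ps − 95, where ps is the price sellers receive.
Demand in terms of ps becomes qd = 1191 − 5.5(ps − 95) = 1713.5 - 5.5ps. Setting this equal to supply: 1713.5 - 5.5ps = -329 + 4ps, so ps = 215.
Buyers pay pb = 215 − 95 = 120; q' = -329 + 4·215 = 531.
Buyers' price falls by p* − pb = 160 − 120 = 40; sellers' price rises by ps − p* = 215 − 160 = 55.

Buyers gain €40 per unit; sellers gain €55 per unit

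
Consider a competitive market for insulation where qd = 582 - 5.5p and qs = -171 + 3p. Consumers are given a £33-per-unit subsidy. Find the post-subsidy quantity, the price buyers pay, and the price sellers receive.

Pre-subsidy: 582 - 5.5p = -171 + 3p gives p* = 1506/17, q* = 1611/17.
With the rebate, buyers effectively pay pb = ps − 33, where ps is the price sellers receive.
Demand in terms of ps becomes qd = 582 − 5.5(ps − 33) = 763.5 - 5.5ps. Setting this equal to supply: 763.5 - 5.5ps = -171 + 3ps, so ps = 1869/17.
Buyers pay pb = 1869/17 − 33 = 1308/17; q' = -171 + 3·(1869/17) = 2700/17.

q' = 2700/17; buyers pay 1308/17; sellers receive 1869/17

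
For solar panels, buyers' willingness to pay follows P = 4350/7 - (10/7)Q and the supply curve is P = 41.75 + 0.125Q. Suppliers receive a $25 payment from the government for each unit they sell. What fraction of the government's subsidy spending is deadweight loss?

DWL / government spending = 350/16931

Pre-subsidy: 4350/7 - (10/7)Q = 41.75 + 0.125Q gives Q* = 32462/87 and P* = 7690/87.
With the subsidy, sellers receive Ps = Pb + 25 for each unit, where Pb is the price buyers pay.
On the curves, Pb = 4350/7 - (10/7)Q and Ps = 41.75 + 0.125Q; the wedge Ps − Pb = 25 gives 41.75 + 0.125Q − (4350/7 - (10/7)Q) = 25, so Q' = 33862/87.
Then Pb = 4350/7 − (10/7)·(33862/87) = 5690/87 and Ps = 41.75 + 0.125·(33862/87) = 7865/87.
ΔCS = ½(32462/87 + 33862/87)(7690/87 − 5690/87) = 22108000/2523; ΔPS = ½(32462/87 + 33862/87)(7865/87 − 7690/87) = 1934450/2523.
Government spending = 25 × 33862/87 = 846550/87.
DWL = ½ × 25 × (33862/87 − 32462/87) = 17500/87; fraction = (17500/87) / (846550/87) = 350/16931.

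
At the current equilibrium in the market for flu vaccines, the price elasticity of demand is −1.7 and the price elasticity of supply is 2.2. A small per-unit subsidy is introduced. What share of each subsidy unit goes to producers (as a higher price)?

Producer share = 17/39

For a small subsidy around the equilibrium, the benefit split depends on the relative slopes, which at a point are proportional to the elasticities.
Buyer share = εs/(εs + |εd|) = 2.2/(2.2 + 1.7) = 22/39; seller share = |εd|/(εs + |εd|) = 17/39.
So producers capture 17/39 of the subsidy.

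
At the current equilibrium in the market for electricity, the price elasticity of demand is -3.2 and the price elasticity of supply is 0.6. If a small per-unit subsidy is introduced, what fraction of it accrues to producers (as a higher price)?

For a small subsidy around the equilibrium, the benefit split depends on the relative slopes, which at a point are proportional to the elasticities.
Buyer share = εs/(εs + |εd|) = 0.6/(0.6 + 3.2) = 3/19; seller share = |εd|/(εs + |εd|) = 16/19.
So producers capture 16/19 of the subsidy.

Producer share = 16/19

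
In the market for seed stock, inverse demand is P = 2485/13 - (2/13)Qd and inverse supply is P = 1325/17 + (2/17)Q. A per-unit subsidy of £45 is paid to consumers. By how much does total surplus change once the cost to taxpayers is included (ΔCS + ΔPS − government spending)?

Net change in total surplus = -£3729.375

Pre-subsidy: 2485/13 - (2/13)Q = 1325/17 + (2/17)Q gives Q* = 417 and P* = 127.
With the rebate, buyers effectively pay Pb = Ps − 45, where Ps is the price sellers receive.
On the curves, Pb = 2485/13 - (2/13)Q and Ps = 1325/17 + (2/17)Q; the wedge Ps − Pb = 45 gives 1325/17 + (2/17)Q − (2485/13 - (2/13)Q) = 45, so Q' = 582.75.
Then Pb = 2485/13 − (2/13)·582.75 = 101.5 and Ps = 1325/17 + (2/17)·582.75 = 146.5.
ΔCS = ½(417 + 582.75)(127 − 101.5) = 12746.8125; ΔPS = ½(417 + 582.75)(146.5 − 127) = 9747.5625.
Government spending = 45 × 582.75 = 26223.75.
Net change = 12746.8125 + 9747.5625 − 26223.75 = -3729.375. The loss equals the DWL triangle ½·45·165.75.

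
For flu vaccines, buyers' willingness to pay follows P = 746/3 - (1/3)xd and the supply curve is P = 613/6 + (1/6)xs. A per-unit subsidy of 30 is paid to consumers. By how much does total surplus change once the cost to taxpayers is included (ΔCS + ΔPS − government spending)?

Net change in total surplus = -900

Pre-subsidy: 746/3 - (1/3)x = 613/6 + (1/6)x gives x* = 293 and P* = 151.
With the rebate, buyers effectively pay Pb = Ps − 30, where Ps is the price sellers receive.
On the curves, Pb = 746/3 - (1/3)x and Ps = 613/6 + (1/6)x; the wedge Ps − Pb = 30 gives 613/6 + (1/6)x − (746/3 - (1/3)x) = 30, so x' = 353.
Then Pb = 746/3 − (1/3)·353 = 131 and Ps = 613/6 + (1/6)·353 = 161.
ΔCS = ½(293 + 353)(151 − 131) = 6460; ΔPS = ½(293 + 353)(161 − 151) = 3230.
Government spending = 30 × 353 = 10590.
Net change = 6460 + 3230 − 10590 = -900. The loss equals the DWL triangle ½·30·60.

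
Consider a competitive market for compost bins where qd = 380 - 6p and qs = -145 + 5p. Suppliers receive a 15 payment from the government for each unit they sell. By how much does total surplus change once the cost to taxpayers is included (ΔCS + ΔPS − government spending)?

Pre-subsidy: 380 - 6p = -145 + 5p gives p* = 525/11, q* = 1030/11.
With the subsidy, sellers receive ps = pb + 15 for each unit, where pb is the price buyers pay.
Supply in terms of pb becomes qs = -145 + 5(pb + 15) = -70 + 5pb. Setting this equal to demand: 380 - 6pb = -70 + 5pb, so pb = 450/11.
Sellers receive ps = 450/11 + 15 = 615/11; q' = 380 − 6·(450/11) = 1480/11.
ΔCS = ½(1030/11 + 1480/11)(525/11 − 450/11) = 94125/121; ΔPS = ½(1030/11 + 1480/11)(615/11 − 525/11) = 112950/121.
Government spending = 15 × 1480/11 = 22200/11.
Net change = 94125/121 + 112950/121 − 22200/11 = -3375/11. The loss equals the DWL triangle ½·15·450/11.

Net change in total surplus = -3375/11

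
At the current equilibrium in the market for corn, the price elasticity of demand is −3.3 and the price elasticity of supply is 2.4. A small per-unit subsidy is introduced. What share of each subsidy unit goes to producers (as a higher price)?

For a small subsidy around the equilibrium, the benefit split depends on the relative slopes, which at a point are proportional to the elasticities.
Buyer share = εs/(εs + |εd|) = 2.4/(2.4 + 3.3) = 8/19; seller share = |εd|/(εs + |εd|) = 11/19.
So producers capture 11/19 of the subsidy.

Producer share = 11/19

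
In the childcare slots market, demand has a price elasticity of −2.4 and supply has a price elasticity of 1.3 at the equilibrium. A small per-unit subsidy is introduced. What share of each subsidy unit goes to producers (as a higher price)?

Producer share = 24/37

For a small subsidy around the equilibrium, the benefit split depends on the relative slopes, which at a point are proportional to the elasticities.
Buyer share = εs/(εs + |εd|) = 1.3/(1.3 + 2.4) = 13/37; seller share = |εd|/(εs + |εd|) = 24/37.
So producers capture 24/37 of the subsidy.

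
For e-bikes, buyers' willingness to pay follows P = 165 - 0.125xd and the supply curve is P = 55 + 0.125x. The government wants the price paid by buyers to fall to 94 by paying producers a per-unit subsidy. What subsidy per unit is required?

At a buyer price of 94, quantity demanded is 1320 − 8·94 = 568.
Sellers supply 568 only when they receive Ps = 55 + 0.125·568 = 126.
s = Ps − Pb = 126 − 94 = 32.

Required subsidy s = 32 per unit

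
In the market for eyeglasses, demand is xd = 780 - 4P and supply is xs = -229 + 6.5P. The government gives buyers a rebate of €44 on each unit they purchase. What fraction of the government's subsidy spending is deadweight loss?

Pre-subsidy: 780 - 4P = -229 + 6.5P gives P* = 2018/21, x* = 8308/21.
With the rebate, buyers effectively pay Pb = Ps − 44, where Ps is the price sellers receive.
Demand in terms of Ps becomes xd = 780 − 4(Ps − 44) = 956 - 4Ps. Setting this equal to supply: 956 - 4Ps = -229 + 6.5Ps, so Ps = 790/7.
Buyers pay Pb = 790/7 − 44 = 482/7; x' = -229 + 6.5·(790/7) = 3532/7.
ΔCS = ½(8308/21 + 3532/7)(2018/21 − 482/7) = 5406544/441; ΔPS = ½(8308/21 + 3532/7)(790/7 − 2018/21) = 3327104/441.
Government spending = 44 × 3532/7 = 155408/7.
DWL = ½ × 44 × (3532/7 − 8308/21) = 50336/21; fraction = (50336/21) / (155408/7) = 286/2649.

DWL / government spending = 286/2649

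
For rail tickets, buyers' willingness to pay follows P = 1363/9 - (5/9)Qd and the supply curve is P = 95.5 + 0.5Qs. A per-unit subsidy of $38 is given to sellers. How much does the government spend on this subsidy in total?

Pre-subsidy: 1363/9 - (5/9)Q = 95.5 + 0.5Q gives Q* = 53 and P* = 122.
With the subsidy, sellers receive Ps = Pb + 38 for each unit, where Pb is the price buyers pay.
On the curves, Pb = 1363/9 - (5/9)Q and Ps = 95.5 + 0.5Q; the wedge Ps − Pb = 38 gives 95.5 + 0.5Q − (1363/9 - (5/9)Q) = 38, so Q' = 89.
Then Pb = 1363/9 − (5/9)·89 = 102 and Ps = 95.5 + 0.5·89 = 140.
Government outlay = subsidy × quantity = 38 × 89 = 3382.

Government cost = $3382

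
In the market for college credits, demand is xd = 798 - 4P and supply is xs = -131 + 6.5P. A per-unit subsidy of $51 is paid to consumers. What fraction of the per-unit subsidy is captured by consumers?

Consumer share = 13/21

Pre-subsidy: 798 - 4P = -131 + 6.5P gives P* = 1858/21, x* = 9326/21.
With the rebate, buyers effectively pay Pb = Ps − 51, where Ps is the price sellers receive.
Demand in terms of Ps becomes xd = 798 − 4(Ps − 51) = 1002 - 4Ps. Setting this equal to supply: 1002 - 4Ps = -131 + 6.5Ps, so Ps = 2266/21.
Buyers pay Pb = 2266/21 − 51 = 1195/21; x' = -131 + 6.5·(2266/21) = 11978/21.
Buyers' price falls by P* − Pb = 1858/21 − 1195/21 = 221/7; sellers' price rises by Ps − P* = 2266/21 − 1858/21 = 136/7.
So consumers capture (221/7)/51 = 13/21 of each unit of subsidy.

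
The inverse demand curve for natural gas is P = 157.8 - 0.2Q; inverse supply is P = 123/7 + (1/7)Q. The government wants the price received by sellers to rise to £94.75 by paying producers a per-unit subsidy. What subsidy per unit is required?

Required subsidy s = £45 per unit

At a seller price of 94.75, quantity supplied is -123 + 7·94.75 = 540.25.
Buyers absorb 540.25 only when they pay Pb = 157.8 − 0.2·540.25 = 49.75.
s = Ps − Pb = 94.75 − 49.75 = 45.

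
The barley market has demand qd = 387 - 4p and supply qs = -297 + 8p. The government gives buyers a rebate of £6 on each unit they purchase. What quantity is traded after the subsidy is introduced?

q' = 175

Pre-subsidy: 387 - 4p = -297 + 8p gives p* = 57, q* = 159.
With the rebate, buyers effectively pay pb = ps − 6, where ps is the price sellers receive.
Demand in terms of ps becomes qd = 387 − 4(ps − 6) = 411 - 4ps. Setting this equal to supply: 411 - 4ps = -297 + 8ps, so ps = 59.
Buyers pay pb = 59 − 6 = 53; q' = -297 + 8·59 = 175.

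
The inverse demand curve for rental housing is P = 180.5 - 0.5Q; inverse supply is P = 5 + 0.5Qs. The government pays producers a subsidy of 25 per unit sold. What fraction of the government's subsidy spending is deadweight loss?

DWL / government spending = 25/401

Pre-subsidy: 180.5 - 0.5Q = 5 + 0.5Q gives Q* = 175.5 and P* = 92.75.
With the subsidy, sellers receive Ps = Pb + 25 for each unit, where Pb is the price buyers pay.
On the curves, Pb = 180.5 - 0.5Q and Ps = 5 + 0.5Q; the wedge Ps − Pb = 25 gives 5 + 0.5Q − (180.5 - 0.5Q) = 25, so Q' = 200.5.
Then Pb = 180.5 − 0.5·200.5 = 80.25 and Ps = 5 + 0.5·200.5 = 105.25.
ΔCS = ½(175.5 + 200.5)(92.75 − 80.25) = 2350; ΔPS = ½(175.5 + 200.5)(105.25 − 92.75) = 2350.
Government spending = 25 × 200.5 = 5012.5.
DWL = ½ × 25 × (200.5 − 175.5) = 312.5; fraction = 312.5 / 5012.5 = 25/401.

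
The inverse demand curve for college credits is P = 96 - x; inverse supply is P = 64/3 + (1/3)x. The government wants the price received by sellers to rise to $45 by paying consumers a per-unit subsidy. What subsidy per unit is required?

At a seller price of 45, quantity supplied is -64 + 3·45 = 71.
Buyers absorb 71 only when they pay Pb = 96 − 1·71 = 25.
s = Ps − Pb = 45 − 25 = 20.

Required subsidy s = $20 per unit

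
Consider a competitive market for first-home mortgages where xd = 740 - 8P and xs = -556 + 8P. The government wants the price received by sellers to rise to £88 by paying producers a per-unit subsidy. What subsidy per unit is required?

Required subsidy s = £14 per unit

At a seller price of 88, quantity supplied is -556 + 8·88 = 148.
Buyers absorb 148 only when they pay Pb with 740 − 8·Pb = 148, i.e. Pb = 74.
s = Ps − Pb = 88 − 74 = 14.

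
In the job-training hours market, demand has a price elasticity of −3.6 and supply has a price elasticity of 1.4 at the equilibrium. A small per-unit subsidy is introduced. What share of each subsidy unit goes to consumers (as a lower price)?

Consumer share = 0.28

For a small subsidy around the equilibrium, the benefit split depends on the relative slopes, which at a point are proportional to the elasticities.
Buyer share = εs/(εs + |εd|) = 1.4/(1.4 + 3.6) = 0.28; seller share = |εd|/(εs + |εd|) = 0.72.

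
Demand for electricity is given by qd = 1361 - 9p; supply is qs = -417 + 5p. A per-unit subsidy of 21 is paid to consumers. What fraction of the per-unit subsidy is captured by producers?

Pre-subsidy: 1361 - 9p = -417 + 5p gives p* = 127, q* = 218.
With the rebate, buyers effectively pay pb = ps − 21, where ps is the price sellers receive.
Demand in terms of ps becomes qd = 1361 − 9(ps − 21) = 1550 - 9ps. Setting this equal to supply: 1550 - 9ps = -417 + 5ps, so ps = 140.5.
Buyers pay pb = 140.5 − 21 = 119.5; q' = -417 + 5·140.5 = 285.5.
Buyers' price falls by p* − pb = 127 − 119.5 = 7.5; sellers' price rises by ps − p* = 140.5 − 127 = 13.5.
So producers capture 13.5/21 = 9/14 of each unit of subsidy.

Producer share = 9/14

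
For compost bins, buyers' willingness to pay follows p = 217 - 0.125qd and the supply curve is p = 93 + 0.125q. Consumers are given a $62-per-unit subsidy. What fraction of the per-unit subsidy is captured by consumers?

Pre-subsidy: 217 - 0.125q = 93 + 0.125q gives q* = 496 and p* = 155.
With the rebate, buyers effectively pay pb = ps − 62, where ps is the price sellers receive.
On the curves, pb = 217 - 0.125q and ps = 93 + 0.125q; the wedge ps − pb = 62 gives 93 + 0.125q − (217 - 0.125q) = 62, so q' = 744.
Then pb = 217 − 0.125·744 = 124 and ps = 93 + 0.125·744 = 186.
Buyers' price falls by p* − pb = 155 − 124 = 31; sellers' price rises by ps − p* = 186 − 155 = 31.
So consumers capture 31/62 = 0.5 of each unit of subsidy.

Consumer share = 0.5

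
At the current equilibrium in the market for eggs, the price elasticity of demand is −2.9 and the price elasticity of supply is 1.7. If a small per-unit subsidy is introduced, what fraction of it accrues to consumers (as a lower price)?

Consumer share = 17/46

For a small subsidy around the equilibrium, the benefit split depends on the relative slopes, which at a point are proportional to the elasticities.
Buyer share = εs/(εs + |εd|) = 1.7/(1.7 + 2.9) = 17/46; seller share = |εd|/(εs + |εd|) = 29/46.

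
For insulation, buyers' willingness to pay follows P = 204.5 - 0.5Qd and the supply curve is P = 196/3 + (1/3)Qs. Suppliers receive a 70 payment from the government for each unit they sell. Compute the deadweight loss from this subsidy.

Deadweight loss = 2940

Pre-subsidy: 204.5 - 0.5Q = 196/3 + (1/3)Q gives Q* = 167 and P* = 121.
With the subsidy, sellers receive Ps = Pb + 70 for each unit, where Pb is the price buyers pay.
On the curves, Pb = 204.5 - 0.5Q and Ps = 196/3 + (1/3)Q; the wedge Ps − Pb = 70 gives 196/3 + (1/3)Q − (204.5 - 0.5Q) = 70, so Q' = 251.
Then Pb = 204.5 − 0.5·251 = 79 and Ps = 196/3 + (1/3)·251 = 149.
The subsidy expands output by 251 − 167 = 84 past the efficient level; on those units the gap between marginal cost and willingness to pay runs from 0 up to 70.
DWL = ½ × 70 × 84 = 2940.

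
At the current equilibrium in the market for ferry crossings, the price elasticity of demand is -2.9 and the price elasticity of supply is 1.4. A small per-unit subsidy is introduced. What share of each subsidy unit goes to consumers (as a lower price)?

Consumer share = 14/43

For a small subsidy around the equilibrium, the benefit split depends on the relative slopes, which at a point are proportional to the elasticities.
Buyer share = εs/(εs + |εd|) = 1.4/(1.4 + 2.9) = 14/43; seller share = |εd|/(εs + |εd|) = 29/43.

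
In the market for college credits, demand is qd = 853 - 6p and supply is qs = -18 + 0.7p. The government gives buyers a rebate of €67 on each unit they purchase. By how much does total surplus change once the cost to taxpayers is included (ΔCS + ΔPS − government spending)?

Pre-subsidy: 853 - 6p = -18 + 0.7p gives p* = 130, q* = 73.
With the rebate, buyers effectively pay pb = ps − 67, where ps is the price sellers receive.
Demand in terms of ps becomes qd = 853 − 6(ps − 67) = 1255 - 6ps. Setting this equal to supply: 1255 - 6ps = -18 + 0.7ps, so ps = 190.
Buyers pay pb = 190 − 67 = 123; q' = -18 + 0.7·190 = 115.
ΔCS = ½(73 + 115)(130 − 123) = 658; ΔPS = ½(73 + 115)(190 − 130) = 5640.
Government spending = 67 × 115 = 7705.
Net change = 658 + 5640 − 7705 = -1407. The loss equals the DWL triangle ½·67·42.

Net change in total surplus = -€1407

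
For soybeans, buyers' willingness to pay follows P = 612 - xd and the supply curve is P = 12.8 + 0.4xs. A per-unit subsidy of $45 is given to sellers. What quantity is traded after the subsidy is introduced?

x' = 3221/7

Pre-subsidy: 612 - x = 12.8 + 0.4x gives x* = 428 and P* = 184.
With the subsidy, sellers receive Ps = Pb + 45 for each unit, where Pb is the price buyers pay.
On the curves, Pb = 612 - x and Ps = 12.8 + 0.4x; the wedge Ps − Pb = 45 gives 12.8 + 0.4x − (612 - x) = 45, so x' = 3221/7.
Then Pb = 612 − 1·(3221/7) = 1063/7 and Ps = 12.8 + 0.4·(3221/7) = 1378/7.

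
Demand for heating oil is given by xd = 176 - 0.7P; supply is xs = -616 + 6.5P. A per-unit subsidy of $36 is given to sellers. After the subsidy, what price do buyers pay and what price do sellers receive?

Pre-subsidy: 176 - 0.7P = -616 + 6.5P gives P* = 110, x* = 99.
With the subsidy, sellers receive Ps = Pb + 36 for each unit, where Pb is the price buyers pay.
Supply in terms of Pb becomes xs = -616 + 6.5(Pb + 36) = -382 + 6.5Pb. Setting this equal to demand: 176 - 0.7Pb = -382 + 6.5Pb, so Pb = 77.5.
Sellers receive Ps = 77.5 + 36 = 113.5; x' = 176 − 0.7·77.5 = 121.75.

Buyers pay $77.5; sellers receive $113.5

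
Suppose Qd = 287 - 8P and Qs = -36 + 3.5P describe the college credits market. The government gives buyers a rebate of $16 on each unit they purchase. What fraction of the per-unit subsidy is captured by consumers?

Consumer share = 7/23

Pre-subsidy: 287 - 8P = -36 + 3.5P gives P* = 646/23, Q* = 1433/23.
With the rebate, buyers effectively pay Pb = Ps − 16, where Ps is the price sellers receive.
Demand in terms of Ps becomes Qd = 287 − 8(Ps − 16) = 415 - 8Ps. Setting this equal to supply: 415 - 8Ps = -36 + 3.5Ps, so Ps = 902/23.
Buyers pay Pb = 902/23 − 16 = 534/23; Q' = -36 + 3.5·(902/23) = 2329/23.
Buyers' price falls by P* − Pb = 646/23 − 534/23 = 112/23; sellers' price rises by Ps − P* = 902/23 − 646/23 = 256/23.
So consumers capture (112/23)/16 = 7/23 of each unit of subsidy.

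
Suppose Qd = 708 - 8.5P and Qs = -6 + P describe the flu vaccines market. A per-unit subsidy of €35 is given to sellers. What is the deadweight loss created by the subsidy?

Pre-subsidy: 708 - 8.5P = -6 + P gives P* = 1428/19, Q* = 1314/19.
With the subsidy, sellers receive Ps = Pb + 35 for each unit, where Pb is the price buyers pay.
Supply in terms of Pb becomes Qs = -6 + 1(Pb + 35) = 29 + Pb. Setting this equal to demand: 708 - 8.5Pb = 29 + Pb, so Pb = 1358/19.
Sellers receive Ps = 1358/19 + 35 = 2023/19; Q' = 708 − 8.5·(1358/19) = 1909/19.
The subsidy expands output by 1909/19 − 1314/19 = 595/19 past the efficient level; on those units the gap between marginal cost and willingness to pay runs from 0 up to 35.
DWL = ½ × 35 × 595/19 = 20825/38.

Deadweight loss = 20825/38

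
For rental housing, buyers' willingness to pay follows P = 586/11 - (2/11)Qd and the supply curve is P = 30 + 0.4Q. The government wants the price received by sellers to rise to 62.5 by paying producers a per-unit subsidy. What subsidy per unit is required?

At a seller price of 62.5, quantity supplied is -75 + 2.5·62.5 = 81.25.
Buyers absorb 81.25 only when they pay Pb = 586/11 − (2/11)·81.25 = 38.5.
s = Ps − Pb = 62.5 − 38.5 = 24.

Required subsidy s = 24 per unit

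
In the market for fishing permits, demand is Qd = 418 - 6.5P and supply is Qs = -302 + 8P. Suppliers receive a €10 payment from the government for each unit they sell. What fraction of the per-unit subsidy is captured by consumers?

Pre-subsidy: 418 - 6.5P = -302 + 8P gives P* = 1440/29, Q* = 2762/29.
With the subsidy, sellers receive Ps = Pb + 10 for each unit, where Pb is the price buyers pay.
Supply in terms of Pb becomes Qs = -302 + 8(Pb + 10) = -222 + 8Pb. Setting this equal to demand: 418 - 6.5Pb = -222 + 8Pb, so Pb = 1280/29.
Sellers receive Ps = 1280/29 + 10 = 1570/29; Q' = 418 − 6.5·(1280/29) = 3802/29.
Buyers' price falls by P* − Pb = 1440/29 − 1280/29 = 160/29; sellers' price rises by Ps − P* = 1570/29 − 1440/29 = 130/29.
So consumers capture (160/29)/10 = 16/29 of each unit of subsidy.

Consumer share = 16/29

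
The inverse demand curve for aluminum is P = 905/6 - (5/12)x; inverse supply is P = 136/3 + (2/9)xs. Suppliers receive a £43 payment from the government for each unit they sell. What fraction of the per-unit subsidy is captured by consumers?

Consumer share = 15/23

Pre-subsidy: 905/6 - (5/12)x = 136/3 + (2/9)x gives x* = 3798/23 and P* = 5660/69.
With the subsidy, sellers receive Ps = Pb + 43 for each unit, where Pb is the price buyers pay.
On the curves, Pb = 905/6 - (5/12)x and Ps = 136/3 + (2/9)x; the wedge Ps − Pb = 43 gives 136/3 + (2/9)x − (905/6 - (5/12)x) = 43, so x' = 5346/23.
Then Pb = 905/6 − (5/12)·(5346/23) = 3725/69 and Ps = 136/3 + (2/9)·(5346/23) = 6692/69.
Buyers' price falls by P* − Pb = 5660/69 − 3725/69 = 645/23; sellers' price rises by Ps − P* = 6692/69 − 5660/69 = 344/23.
So consumers capture (645/23)/43 = 15/23 of each unit of subsidy.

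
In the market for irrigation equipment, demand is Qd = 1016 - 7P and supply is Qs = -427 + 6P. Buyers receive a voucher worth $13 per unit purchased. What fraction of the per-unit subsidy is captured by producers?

Producer share = 7/13

Pre-subsidy: 1016 - 7P = -427 + 6P gives P* = 111, Q* = 239.
With the rebate, buyers effectively pay Pb = Ps − 13, where Ps is the price sellers receive.
Demand in terms of Ps becomes Qd = 1016 − 7(Ps − 13) = 1107 - 7Ps. Setting this equal to supply: 1107 - 7Ps = -427 + 6Ps, so Ps = 118.
Buyers pay Pb = 118 − 13 = 105; Q' = -427 + 6·118 = 281.
Buyers' price falls by P* − Pb = 111 − 105 = 6; sellers' price rises by Ps − P* = 118 − 111 = 7.
So producers capture 7/13 = 7/13 of each unit of subsidy.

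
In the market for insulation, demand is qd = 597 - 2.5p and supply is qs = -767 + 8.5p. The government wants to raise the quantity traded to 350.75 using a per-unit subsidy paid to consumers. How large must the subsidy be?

Required subsidy s = 33 per unit

At q = 350.75, invert demand for the buyer price: pb = (597 − 350.75)/2.5 = 98.5; invert supply for the seller price: ps = (350.75 − (-767))/8.5 = 131.5.
The subsidy must fill the gap: s = ps − pb = 131.5 − 98.5 = 33.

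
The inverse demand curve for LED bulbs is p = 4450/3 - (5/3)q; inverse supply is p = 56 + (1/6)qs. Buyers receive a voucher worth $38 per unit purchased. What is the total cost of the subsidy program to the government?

Pre-subsidy: 4450/3 - (5/3)q = 56 + (1/6)q gives q* = 8564/11 and p* = 6130/33.
With the rebate, buyers effectively pay pb = ps − 38, where ps is the price sellers receive.
On the curves, pb = 4450/3 - (5/3)q and ps = 56 + (1/6)q; the wedge ps − pb = 38 gives 56 + (1/6)q − (4450/3 - (5/3)q) = 38, so q' = 8792/11.
Then pb = 4450/3 − (5/3)·(8792/11) = 4990/33 and ps = 56 + (1/6)·(8792/11) = 6244/33.
Government outlay = subsidy × quantity = 38 × 8792/11 = 334096/11.

Government cost = 334096/11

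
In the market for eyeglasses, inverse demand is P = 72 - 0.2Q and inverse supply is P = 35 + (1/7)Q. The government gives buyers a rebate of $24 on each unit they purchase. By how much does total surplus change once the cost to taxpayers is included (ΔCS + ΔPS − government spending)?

Pre-subsidy: 72 - 0.2Q = 35 + (1/7)Q gives Q* = 1295/12 and P* = 605/12.
With the rebate, buyers effectively pay Pb = Ps − 24, where Ps is the price sellers receive.
On the curves, Pb = 72 - 0.2Q and Ps = 35 + (1/7)Q; the wedge Ps − Pb = 24 gives 35 + (1/7)Q − (72 - 0.2Q) = 24, so Q' = 2135/12.
Then Pb = 72 − 0.2·(2135/12) = 437/12 and Ps = 35 + (1/7)·(2135/12) = 725/12.
ΔCS = ½(1295/12 + 2135/12)(605/12 − 437/12) = 12005/6; ΔPS = ½(1295/12 + 2135/12)(725/12 − 605/12) = 8575/6.
Government spending = 24 × 2135/12 = 4270.
Net change = 12005/6 + 8575/6 − 4270 = -840. The loss equals the DWL triangle ½·24·70.

Net change in total surplus = -$840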